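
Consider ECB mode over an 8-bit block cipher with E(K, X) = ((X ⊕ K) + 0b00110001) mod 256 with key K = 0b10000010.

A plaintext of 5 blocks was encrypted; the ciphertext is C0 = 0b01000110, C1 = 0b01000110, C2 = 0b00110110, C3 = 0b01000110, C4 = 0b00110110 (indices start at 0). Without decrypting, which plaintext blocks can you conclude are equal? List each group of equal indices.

ECB encrypts each block independently with the same key, so equal ciphertext blocks imply equal plaintext blocks.
C0 = C1 = C3 = 0b01000110, so P0 = P1 = P3.
C2 = C4 = 0b00110110, so P2 = P4.

P0 = P1 = P3; P2 = P4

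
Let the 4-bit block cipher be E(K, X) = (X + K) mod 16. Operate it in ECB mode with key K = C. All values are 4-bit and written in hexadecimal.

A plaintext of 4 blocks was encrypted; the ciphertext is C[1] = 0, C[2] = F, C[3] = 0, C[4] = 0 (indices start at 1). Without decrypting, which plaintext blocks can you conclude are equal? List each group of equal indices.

P[1] = P[3] = P[4]

ECB encrypts each block independently with the same key, so equal ciphertext blocks imply equal plaintext blocks.
C[1] = C[3] = C[4] = 0, so P[1] = P[3] = P[4].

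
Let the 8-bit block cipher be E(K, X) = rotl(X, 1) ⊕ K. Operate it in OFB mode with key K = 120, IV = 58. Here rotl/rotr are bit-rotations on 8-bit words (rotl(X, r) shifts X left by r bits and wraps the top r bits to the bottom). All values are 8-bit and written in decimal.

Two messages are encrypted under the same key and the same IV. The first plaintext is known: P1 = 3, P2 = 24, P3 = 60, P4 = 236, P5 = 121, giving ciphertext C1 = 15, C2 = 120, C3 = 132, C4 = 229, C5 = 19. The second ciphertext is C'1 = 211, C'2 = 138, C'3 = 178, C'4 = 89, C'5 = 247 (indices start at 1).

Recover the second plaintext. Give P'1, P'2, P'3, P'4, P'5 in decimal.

P'1 = 223, P'2 = 234, P'3 = 10, P'4 = 80, P'5 = 157

In OFB with a reused IV, both messages share the same keystream S_i, so C_i ⊕ C'_i = P_i ⊕ P'_i and thus P'_i = P_i ⊕ C_i ⊕ C'_i.
P'1: 3 ⊕ 15 ⊕ 211 = 223.
P'2: 24 ⊕ 120 ⊕ 138 = 234.
P'3: 60 ⊕ 132 ⊕ 178 = 10.
P'4: 236 ⊕ 229 ⊕ 89 = 80.
P'5: 121 ⊕ 19 ⊕ 247 = 157.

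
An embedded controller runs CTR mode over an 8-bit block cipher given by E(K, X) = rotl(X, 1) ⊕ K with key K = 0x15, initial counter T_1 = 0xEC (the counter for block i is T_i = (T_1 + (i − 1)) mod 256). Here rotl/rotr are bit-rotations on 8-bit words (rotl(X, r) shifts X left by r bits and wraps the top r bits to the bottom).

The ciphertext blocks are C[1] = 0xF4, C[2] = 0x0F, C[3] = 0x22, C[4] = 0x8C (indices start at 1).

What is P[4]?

CTR decryption: S_i = E(K, T_i) where T_i is the counter for block i; P_i = C_i ⊕ S_i.
P[4]: T = 0xEF, S = E(K, T) = 0xCA; 0x8C ⊕ 0xCA = 0x46.

P[4] = 0x46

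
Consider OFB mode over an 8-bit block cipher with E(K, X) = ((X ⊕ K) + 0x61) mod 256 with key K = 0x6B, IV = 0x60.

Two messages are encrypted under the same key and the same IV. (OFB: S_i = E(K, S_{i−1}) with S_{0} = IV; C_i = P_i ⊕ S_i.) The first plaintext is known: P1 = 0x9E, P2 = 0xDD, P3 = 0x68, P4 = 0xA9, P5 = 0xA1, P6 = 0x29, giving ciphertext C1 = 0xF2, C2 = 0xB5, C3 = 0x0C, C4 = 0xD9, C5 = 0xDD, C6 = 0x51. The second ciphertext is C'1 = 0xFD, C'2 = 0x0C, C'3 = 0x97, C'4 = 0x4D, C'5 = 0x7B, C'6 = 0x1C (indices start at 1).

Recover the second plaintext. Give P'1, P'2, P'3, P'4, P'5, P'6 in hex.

P'1 = 0x91, P'2 = 0x64, P'3 = 0xF3, P'4 = 0x3D, P'5 = 0x07, P'6 = 0x64

In OFB with a reused IV, both messages share the same keystream S_i, so C_i ⊕ C'_i = P_i ⊕ P'_i and thus P'_i = P_i ⊕ C_i ⊕ C'_i.
P'1: 0x9E ⊕ 0xF2 ⊕ 0xFD = 0x91.
P'2: 0xDD ⊕ 0xB5 ⊕ 0x0C = 0x64.
P'3: 0x68 ⊕ 0x0C ⊕ 0x97 = 0xF3.
P'4: 0xA9 ⊕ 0xD9 ⊕ 0x4D = 0x3D.
P'5: 0xA1 ⊕ 0xDD ⊕ 0x7B = 0x07.
P'6: 0x29 ⊕ 0x51 ⊕ 0x1C = 0x64.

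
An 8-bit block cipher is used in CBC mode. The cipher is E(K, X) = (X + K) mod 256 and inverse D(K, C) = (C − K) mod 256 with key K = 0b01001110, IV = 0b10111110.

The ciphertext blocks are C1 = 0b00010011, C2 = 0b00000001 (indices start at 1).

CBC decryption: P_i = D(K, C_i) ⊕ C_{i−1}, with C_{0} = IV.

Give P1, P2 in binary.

P1: D(K, 0b00010011) = 0b11000101; 0b11000101 ⊕ 0b10111110 = 0b01111011.
P2: D(K, 0b00000001) = 0b10110011; 0b10110011 ⊕ 0b00010011 = 0b10100000.

P1 = 0b01111011, P2 = 0b10100000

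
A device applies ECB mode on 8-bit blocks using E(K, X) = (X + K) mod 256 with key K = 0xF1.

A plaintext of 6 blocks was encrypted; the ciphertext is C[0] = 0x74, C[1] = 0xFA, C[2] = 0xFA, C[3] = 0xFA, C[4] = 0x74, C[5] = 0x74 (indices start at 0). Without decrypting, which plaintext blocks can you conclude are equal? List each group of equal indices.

P[0] = P[4] = P[5]; P[1] = P[2] = P[3]

ECB encrypts each block independently with the same key, so equal ciphertext blocks imply equal plaintext blocks.
C[0] = C[4] = C[5] = 0x74, so P[0] = P[4] = P[5].
C[1] = C[2] = C[3] = 0xFA, so P[1] = P[2] = P[3].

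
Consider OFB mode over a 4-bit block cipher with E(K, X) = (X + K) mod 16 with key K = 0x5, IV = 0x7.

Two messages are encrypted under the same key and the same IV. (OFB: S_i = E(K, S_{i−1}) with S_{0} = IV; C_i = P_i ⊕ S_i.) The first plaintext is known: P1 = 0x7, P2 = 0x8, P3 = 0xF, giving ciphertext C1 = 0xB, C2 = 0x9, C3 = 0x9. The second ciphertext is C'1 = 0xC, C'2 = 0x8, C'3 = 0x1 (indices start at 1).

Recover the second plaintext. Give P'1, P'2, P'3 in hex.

P'1 = 0x0, P'2 = 0x9, P'3 = 0x7

In OFB with a reused IV, both messages share the same keystream S_i, so C_i ⊕ C'_i = P_i ⊕ P'_i and thus P'_i = P_i ⊕ C_i ⊕ C'_i.
P'1: 0x7 ⊕ 0xB ⊕ 0xC = 0x0.
P'2: 0x8 ⊕ 0x9 ⊕ 0x8 = 0x9.
P'3: 0xF ⊕ 0x9 ⊕ 0x1 = 0x7.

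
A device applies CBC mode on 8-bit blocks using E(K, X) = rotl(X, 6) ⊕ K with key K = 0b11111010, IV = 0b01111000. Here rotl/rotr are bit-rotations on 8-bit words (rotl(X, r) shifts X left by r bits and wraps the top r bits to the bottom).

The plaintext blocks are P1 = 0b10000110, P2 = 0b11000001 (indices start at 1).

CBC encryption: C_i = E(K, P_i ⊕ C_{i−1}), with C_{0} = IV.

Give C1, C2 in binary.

C1 = 0b01000101, C2 = 0b11011011

C1: P1 ⊕ 0b01111000 = 0b11111110; E(K, 0b11111110) = 0b01000101.
C2: P2 ⊕ 0b01000101 = 0b10000100; E(K, 0b10000100) = 0b11011011.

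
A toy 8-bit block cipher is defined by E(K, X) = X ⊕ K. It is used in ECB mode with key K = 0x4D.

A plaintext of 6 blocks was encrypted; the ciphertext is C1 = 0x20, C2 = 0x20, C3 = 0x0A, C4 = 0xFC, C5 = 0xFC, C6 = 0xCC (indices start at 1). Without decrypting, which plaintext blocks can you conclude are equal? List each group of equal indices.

ECB encrypts each block independently with the same key, so equal ciphertext blocks imply equal plaintext blocks.
C1 = C2 = 0x20, so P1 = P2.
C4 = C5 = 0xFC, so P4 = P5.

P1 = P2; P4 = P5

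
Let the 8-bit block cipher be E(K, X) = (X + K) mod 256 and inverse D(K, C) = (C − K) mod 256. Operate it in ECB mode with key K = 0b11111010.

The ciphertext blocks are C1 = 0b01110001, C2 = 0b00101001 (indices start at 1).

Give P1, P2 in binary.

P1 = 0b01110111, P2 = 0b00101111

ECB decryption: P_i = D(K, C_i).
P1: D(K, 0b01110001) = 0b01110111.
P2: D(K, 0b00101001) = 0b00101111.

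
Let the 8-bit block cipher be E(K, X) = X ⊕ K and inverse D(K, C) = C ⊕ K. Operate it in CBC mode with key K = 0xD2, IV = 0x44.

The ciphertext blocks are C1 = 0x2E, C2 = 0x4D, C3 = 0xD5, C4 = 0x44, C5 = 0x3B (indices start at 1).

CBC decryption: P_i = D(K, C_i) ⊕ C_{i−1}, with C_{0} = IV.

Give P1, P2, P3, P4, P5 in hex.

P1 = 0xB8, P2 = 0xB1, P3 = 0x4A, P4 = 0x43, P5 = 0xAD

P1: D(K, 0x2E) = 0xFC; 0xFC ⊕ 0x44 = 0xB8.
P2: D(K, 0x4D) = 0x9F; 0x9F ⊕ 0x2E = 0xB1.
P3: D(K, 0xD5) = 0x07; 0x07 ⊕ 0x4D = 0x4A.
P4: D(K, 0x44) = 0x96; 0x96 ⊕ 0xD5 = 0x43.
P5: D(K, 0x3B) = 0xE9; 0xE9 ⊕ 0x44 = 0xAD.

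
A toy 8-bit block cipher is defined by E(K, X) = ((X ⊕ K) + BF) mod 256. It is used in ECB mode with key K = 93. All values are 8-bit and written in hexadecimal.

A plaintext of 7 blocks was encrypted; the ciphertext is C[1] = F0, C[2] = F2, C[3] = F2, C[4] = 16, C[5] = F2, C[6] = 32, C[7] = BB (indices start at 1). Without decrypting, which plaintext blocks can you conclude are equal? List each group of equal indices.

P[2] = P[3] = P[5]

ECB encrypts each block independently with the same key, so equal ciphertext blocks imply equal plaintext blocks.
C[2] = C[3] = C[5] = F2, so P[2] = P[3] = P[5].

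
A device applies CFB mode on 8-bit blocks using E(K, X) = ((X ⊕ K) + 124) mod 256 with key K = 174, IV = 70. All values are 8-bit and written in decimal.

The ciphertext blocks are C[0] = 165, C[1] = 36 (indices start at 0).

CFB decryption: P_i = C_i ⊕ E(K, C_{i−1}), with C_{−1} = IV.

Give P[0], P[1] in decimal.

P[0] = 193, P[1] = 163

P[0]: E(K, 70) = 100; 165 ⊕ 100 = 193.
P[1]: E(K, 165) = 135; 36 ⊕ 135 = 163.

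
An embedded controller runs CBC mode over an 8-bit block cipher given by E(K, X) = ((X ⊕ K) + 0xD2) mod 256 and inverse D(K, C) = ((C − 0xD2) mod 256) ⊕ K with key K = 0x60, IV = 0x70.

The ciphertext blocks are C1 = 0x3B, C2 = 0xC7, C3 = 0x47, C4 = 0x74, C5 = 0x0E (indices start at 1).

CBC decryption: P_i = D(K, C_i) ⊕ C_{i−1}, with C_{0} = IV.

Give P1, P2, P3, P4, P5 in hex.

P1: D(K, 0x3B) = 0x09; 0x09 ⊕ 0x70 = 0x79.
P2: D(K, 0xC7) = 0x95; 0x95 ⊕ 0x3B = 0xAE.
P3: D(K, 0x47) = 0x15; 0x15 ⊕ 0xC7 = 0xD2.
P4: D(K, 0x74) = 0xC2; 0xC2 ⊕ 0x47 = 0x85.
P5: D(K, 0x0E) = 0x5C; 0x5C ⊕ 0x74 = 0x28.

P1 = 0x79, P2 = 0xAE, P3 = 0xD2, P4 = 0x85, P5 = 0x28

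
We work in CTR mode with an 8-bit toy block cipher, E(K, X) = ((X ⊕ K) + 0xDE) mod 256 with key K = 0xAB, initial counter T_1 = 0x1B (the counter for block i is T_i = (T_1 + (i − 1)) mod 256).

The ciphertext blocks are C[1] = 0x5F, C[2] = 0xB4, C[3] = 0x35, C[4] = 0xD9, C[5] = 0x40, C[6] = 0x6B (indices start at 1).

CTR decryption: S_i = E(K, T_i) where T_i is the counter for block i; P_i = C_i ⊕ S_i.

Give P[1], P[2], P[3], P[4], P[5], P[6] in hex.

P[1] = 0xD1, P[2] = 0x21, P[3] = 0xA1, P[4] = 0x4A, P[5] = 0xD2, P[6] = 0x02

P[1]: T = 0x1B, S = E(K, T) = 0x8E; 0x5F ⊕ 0x8E = 0xD1.
P[2]: T = 0x1C, S = E(K, T) = 0x95; 0xB4 ⊕ 0x95 = 0x21.
P[3]: T = 0x1D, S = E(K, T) = 0x94; 0x35 ⊕ 0x94 = 0xA1.
P[4]: T = 0x1E, S = E(K, T) = 0x93; 0xD9 ⊕ 0x93 = 0x4A.
P[5]: T = 0x1F, S = E(K, T) = 0x92; 0x40 ⊕ 0x92 = 0xD2.
P[6]: T = 0x20, S = E(K, T) = 0x69; 0x6B ⊕ 0x69 = 0x02.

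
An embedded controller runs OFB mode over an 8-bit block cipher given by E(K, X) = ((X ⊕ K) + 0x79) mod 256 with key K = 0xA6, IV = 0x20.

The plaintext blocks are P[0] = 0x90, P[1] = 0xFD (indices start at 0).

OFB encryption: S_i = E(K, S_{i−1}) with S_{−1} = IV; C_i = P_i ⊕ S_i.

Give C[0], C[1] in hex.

C[0]: S = E(K, 0x20) = 0xFF; 0x90 ⊕ 0xFF = 0x6F.
C[1]: S = E(K, 0xFF) = 0xD2; 0xFD ⊕ 0xD2 = 0x2F.

C[0] = 0x6F, C[1] = 0x2F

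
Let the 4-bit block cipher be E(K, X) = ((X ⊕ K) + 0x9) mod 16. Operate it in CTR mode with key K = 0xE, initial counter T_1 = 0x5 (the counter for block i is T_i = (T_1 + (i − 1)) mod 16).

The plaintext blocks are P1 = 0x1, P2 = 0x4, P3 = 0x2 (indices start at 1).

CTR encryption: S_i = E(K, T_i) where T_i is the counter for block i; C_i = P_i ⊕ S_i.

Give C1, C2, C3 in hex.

C1: T = 0x5, S = E(K, T) = 0x4; 0x1 ⊕ 0x4 = 0x5.
C2: T = 0x6, S = E(K, T) = 0x1; 0x4 ⊕ 0x1 = 0x5.
C3: T = 0x7, S = E(K, T) = 0x2; 0x2 ⊕ 0x2 = 0x0.

C1 = 0x5, C2 = 0x5, C3 = 0x0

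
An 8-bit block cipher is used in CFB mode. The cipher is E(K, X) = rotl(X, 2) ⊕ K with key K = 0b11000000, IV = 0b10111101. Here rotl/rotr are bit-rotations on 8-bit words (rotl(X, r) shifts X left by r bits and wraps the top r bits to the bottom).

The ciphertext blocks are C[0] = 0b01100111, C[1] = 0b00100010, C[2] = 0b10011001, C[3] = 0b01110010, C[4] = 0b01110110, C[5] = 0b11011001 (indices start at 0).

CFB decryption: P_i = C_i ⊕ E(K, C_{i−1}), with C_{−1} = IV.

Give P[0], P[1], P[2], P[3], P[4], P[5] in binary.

P[0]: E(K, 0b10111101) = 0b00110110; 0b01100111 ⊕ 0b00110110 = 0b01010001.
P[1]: E(K, 0b01100111) = 0b01011101; 0b00100010 ⊕ 0b01011101 = 0b01111111.
P[2]: E(K, 0b00100010) = 0b01001000; 0b10011001 ⊕ 0b01001000 = 0b11010001.
P[3]: E(K, 0b10011001) = 0b10100110; 0b01110010 ⊕ 0b10100110 = 0b11010100.
P[4]: E(K, 0b01110010) = 0b00001001; 0b01110110 ⊕ 0b00001001 = 0b01111111.
P[5]: E(K, 0b01110110) = 0b00011001; 0b11011001 ⊕ 0b00011001 = 0b11000000.

P[0] = 0b01010001, P[1] = 0b01111111, P[2] = 0b11010001, P[3] = 0b11010100, P[4] = 0b01111111, P[5] = 0b11000000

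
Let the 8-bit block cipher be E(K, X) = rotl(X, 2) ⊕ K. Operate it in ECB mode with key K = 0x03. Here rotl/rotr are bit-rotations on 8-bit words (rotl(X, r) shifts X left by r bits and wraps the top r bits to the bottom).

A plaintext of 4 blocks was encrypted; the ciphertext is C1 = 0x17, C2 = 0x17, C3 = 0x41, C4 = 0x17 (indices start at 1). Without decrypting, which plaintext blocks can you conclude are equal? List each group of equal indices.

P1 = P2 = P4

ECB encrypts each block independently with the same key, so equal ciphertext blocks imply equal plaintext blocks.
C1 = C2 = C4 = 0x17, so P1 = P2 = P4.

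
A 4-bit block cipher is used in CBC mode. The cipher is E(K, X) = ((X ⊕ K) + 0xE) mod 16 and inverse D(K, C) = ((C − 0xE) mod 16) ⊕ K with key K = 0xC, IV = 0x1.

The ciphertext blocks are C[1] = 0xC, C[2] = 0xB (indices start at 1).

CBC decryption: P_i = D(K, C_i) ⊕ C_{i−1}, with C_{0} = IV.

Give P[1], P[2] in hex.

P[1]: D(K, 0xC) = 0x2; 0x2 ⊕ 0x1 = 0x3.
P[2]: D(K, 0xB) = 0x1; 0x1 ⊕ 0xC = 0xD.

P[1] = 0x3, P[2] = 0xD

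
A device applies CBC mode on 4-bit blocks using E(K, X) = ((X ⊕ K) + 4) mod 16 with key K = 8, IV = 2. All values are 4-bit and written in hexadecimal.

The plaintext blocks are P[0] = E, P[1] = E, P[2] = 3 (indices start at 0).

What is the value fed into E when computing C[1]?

6

CBC encryption: C_i = E(K, P_i ⊕ C_{i−1}), with C_{−1} = IV.
C[0]: P[0] ⊕ 2 = C; E(K, C) = 8.
C[1]: P[1] ⊕ 8 = 6; E(K, 6) = 2.
So the input to E for block [1] is 6.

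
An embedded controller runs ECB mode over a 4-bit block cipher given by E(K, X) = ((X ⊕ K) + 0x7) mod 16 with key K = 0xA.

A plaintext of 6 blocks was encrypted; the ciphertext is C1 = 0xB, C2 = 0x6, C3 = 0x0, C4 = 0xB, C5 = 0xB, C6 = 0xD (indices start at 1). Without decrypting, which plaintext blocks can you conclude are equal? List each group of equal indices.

ECB encrypts each block independently with the same key, so equal ciphertext blocks imply equal plaintext blocks.
C1 = C4 = C5 = 0xB, so P1 = P4 = P5.

P1 = P4 = P5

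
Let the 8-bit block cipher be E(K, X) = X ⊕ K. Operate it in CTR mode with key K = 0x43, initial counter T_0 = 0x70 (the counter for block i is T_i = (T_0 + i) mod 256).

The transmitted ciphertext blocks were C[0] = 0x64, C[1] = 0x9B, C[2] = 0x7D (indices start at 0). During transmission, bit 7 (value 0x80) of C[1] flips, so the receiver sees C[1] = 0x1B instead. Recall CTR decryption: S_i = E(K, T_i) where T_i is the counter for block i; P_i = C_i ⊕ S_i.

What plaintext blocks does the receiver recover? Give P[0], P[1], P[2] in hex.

Only C[1] changed, to 0x1B. In CTR, a change in C_i flips the same bit in P_i only; the keystream is unaffected. Decrypting the received ciphertext:
P[0]: T = 0x70, S = E(K, T) = 0x33; 0x64 ⊕ 0x33 = 0x57.
P[1]: T = 0x71, S = E(K, T) = 0x32; 0x1B ⊕ 0x32 = 0x29.
P[2]: T = 0x72, S = E(K, T) = 0x31; 0x7D ⊕ 0x31 = 0x4C.
Blocks that differ from the original plaintext: P[1].

P[0] = 0x57, P[1] = 0x29, P[2] = 0x4C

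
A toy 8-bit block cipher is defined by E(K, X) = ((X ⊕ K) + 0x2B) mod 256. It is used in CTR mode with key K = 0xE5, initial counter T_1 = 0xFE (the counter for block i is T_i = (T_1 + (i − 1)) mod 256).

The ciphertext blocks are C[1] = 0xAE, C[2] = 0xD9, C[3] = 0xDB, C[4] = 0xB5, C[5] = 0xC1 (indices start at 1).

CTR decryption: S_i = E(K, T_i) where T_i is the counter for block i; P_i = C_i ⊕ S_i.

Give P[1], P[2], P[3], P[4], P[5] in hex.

P[1] = 0xE8, P[2] = 0x9C, P[3] = 0xCB, P[4] = 0xBA, P[5] = 0xD3

P[1]: T = 0xFE, S = E(K, T) = 0x46; 0xAE ⊕ 0x46 = 0xE8.
P[2]: T = 0xFF, S = E(K, T) = 0x45; 0xD9 ⊕ 0x45 = 0x9C.
P[3]: T = 0x00, S = E(K, T) = 0x10; 0xDB ⊕ 0x10 = 0xCB.
P[4]: T = 0x01, S = E(K, T) = 0x0F; 0xB5 ⊕ 0x0F = 0xBA.
P[5]: T = 0x02, S = E(K, T) = 0x12; 0xC1 ⊕ 0x12 = 0xD3.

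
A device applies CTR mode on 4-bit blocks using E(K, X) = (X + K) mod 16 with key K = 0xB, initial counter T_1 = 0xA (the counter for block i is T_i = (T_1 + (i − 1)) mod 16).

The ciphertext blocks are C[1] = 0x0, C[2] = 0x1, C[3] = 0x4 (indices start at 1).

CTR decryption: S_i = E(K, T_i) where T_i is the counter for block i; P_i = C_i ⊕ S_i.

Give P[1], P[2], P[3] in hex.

P[1]: T = 0xA, S = E(K, T) = 0x5; 0x0 ⊕ 0x5 = 0x5.
P[2]: T = 0xB, S = E(K, T) = 0x6; 0x1 ⊕ 0x6 = 0x7.
P[3]: T = 0xC, S = E(K, T) = 0x7; 0x4 ⊕ 0x7 = 0x3.

P[1] = 0x5, P[2] = 0x7, P[3] = 0x3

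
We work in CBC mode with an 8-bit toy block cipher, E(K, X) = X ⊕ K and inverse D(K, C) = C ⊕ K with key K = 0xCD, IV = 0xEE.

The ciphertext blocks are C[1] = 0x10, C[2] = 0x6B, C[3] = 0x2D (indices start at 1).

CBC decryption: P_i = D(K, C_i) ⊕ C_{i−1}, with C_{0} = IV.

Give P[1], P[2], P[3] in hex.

P[1]: D(K, 0x10) = 0xDD; 0xDD ⊕ 0xEE = 0x33.
P[2]: D(K, 0x6B) = 0xA6; 0xA6 ⊕ 0x10 = 0xB6.
P[3]: D(K, 0x2D) = 0xE0; 0xE0 ⊕ 0x6B = 0x8B.

P[1] = 0x33, P[2] = 0xB6, P[3] = 0x8B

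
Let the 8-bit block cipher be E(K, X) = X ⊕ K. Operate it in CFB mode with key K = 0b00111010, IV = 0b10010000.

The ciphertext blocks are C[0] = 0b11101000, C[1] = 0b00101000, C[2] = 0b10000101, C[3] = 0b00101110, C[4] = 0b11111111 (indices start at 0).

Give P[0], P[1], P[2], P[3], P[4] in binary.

P[0] = 0b01000010, P[1] = 0b11111010, P[2] = 0b10010111, P[3] = 0b10010001, P[4] = 0b11101011

CFB decryption: P_i = C_i ⊕ E(K, C_{i−1}), with C_{−1} = IV.
P[0]: E(K, 0b10010000) = 0b10101010; 0b11101000 ⊕ 0b10101010 = 0b01000010.
P[1]: E(K, 0b11101000) = 0b11010010; 0b00101000 ⊕ 0b11010010 = 0b11111010.
P[2]: E(K, 0b00101000) = 0b00010010; 0b10000101 ⊕ 0b00010010 = 0b10010111.
P[3]: E(K, 0b10000101) = 0b10111111; 0b00101110 ⊕ 0b10111111 = 0b10010001.
P[4]: E(K, 0b00101110) = 0b00010100; 0b11111111 ⊕ 0b00010100 = 0b11101011.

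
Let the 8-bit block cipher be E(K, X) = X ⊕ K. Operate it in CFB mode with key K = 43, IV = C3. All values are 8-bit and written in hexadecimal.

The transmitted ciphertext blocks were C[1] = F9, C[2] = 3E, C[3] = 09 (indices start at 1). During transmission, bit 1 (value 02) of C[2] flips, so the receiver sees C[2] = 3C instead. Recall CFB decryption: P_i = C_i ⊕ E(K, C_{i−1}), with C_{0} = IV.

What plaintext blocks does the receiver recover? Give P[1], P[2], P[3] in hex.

P[1] = 79, P[2] = 86, P[3] = 76

Only C[2] changed, to 3C. In CFB, a change in C_i flips the same bit in P_i and garbles P_{i+1}. Decrypting the received ciphertext:
P[1]: E(K, C3) = 80; F9 ⊕ 80 = 79.
P[2]: E(K, F9) = BA; 3C ⊕ BA = 86.
P[3]: E(K, 3C) = 7F; 09 ⊕ 7F = 76.
Blocks that differ from the original plaintext: P[2], P[3].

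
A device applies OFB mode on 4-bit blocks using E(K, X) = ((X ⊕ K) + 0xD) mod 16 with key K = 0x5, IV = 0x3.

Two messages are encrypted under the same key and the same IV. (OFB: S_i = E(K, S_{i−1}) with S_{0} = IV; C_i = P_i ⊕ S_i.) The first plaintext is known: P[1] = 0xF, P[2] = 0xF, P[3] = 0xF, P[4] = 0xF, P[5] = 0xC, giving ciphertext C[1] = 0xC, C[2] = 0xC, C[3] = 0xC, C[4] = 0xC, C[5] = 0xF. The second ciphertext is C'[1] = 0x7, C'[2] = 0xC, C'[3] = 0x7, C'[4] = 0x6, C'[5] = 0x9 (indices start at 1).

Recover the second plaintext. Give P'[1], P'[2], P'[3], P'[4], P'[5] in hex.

In OFB with a reused IV, both messages share the same keystream S_i, so C_i ⊕ C'_i = P_i ⊕ P'_i and thus P'_i = P_i ⊕ C_i ⊕ C'_i.
P'[1]: 0xF ⊕ 0xC ⊕ 0x7 = 0x4.
P'[2]: 0xF ⊕ 0xC ⊕ 0xC = 0xF.
P'[3]: 0xF ⊕ 0xC ⊕ 0x7 = 0x4.
P'[4]: 0xF ⊕ 0xC ⊕ 0x6 = 0x5.
P'[5]: 0xC ⊕ 0xF ⊕ 0x9 = 0xA.

P'[1] = 0x4, P'[2] = 0xF, P'[3] = 0x4, P'[4] = 0x5, P'[5] = 0xA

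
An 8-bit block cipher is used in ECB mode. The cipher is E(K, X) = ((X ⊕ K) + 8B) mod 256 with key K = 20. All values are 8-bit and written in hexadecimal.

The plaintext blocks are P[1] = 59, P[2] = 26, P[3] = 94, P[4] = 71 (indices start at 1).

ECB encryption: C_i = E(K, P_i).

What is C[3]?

C[3]: E(K, 94) = 3F.

C[3] = 3F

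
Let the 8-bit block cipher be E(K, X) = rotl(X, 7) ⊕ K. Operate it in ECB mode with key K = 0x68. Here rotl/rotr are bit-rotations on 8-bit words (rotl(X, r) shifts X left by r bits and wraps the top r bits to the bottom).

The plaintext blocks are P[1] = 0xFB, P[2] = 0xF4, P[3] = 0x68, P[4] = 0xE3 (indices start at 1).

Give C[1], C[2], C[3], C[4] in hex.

ECB encryption: C_i = E(K, P_i).
C[1]: E(K, 0xFB) = 0x95.
C[2]: E(K, 0xF4) = 0x12.
C[3]: E(K, 0x68) = 0x5C.
C[4]: E(K, 0xE3) = 0x99.

C[1] = 0x95, C[2] = 0x12, C[3] = 0x5C, C[4] = 0x99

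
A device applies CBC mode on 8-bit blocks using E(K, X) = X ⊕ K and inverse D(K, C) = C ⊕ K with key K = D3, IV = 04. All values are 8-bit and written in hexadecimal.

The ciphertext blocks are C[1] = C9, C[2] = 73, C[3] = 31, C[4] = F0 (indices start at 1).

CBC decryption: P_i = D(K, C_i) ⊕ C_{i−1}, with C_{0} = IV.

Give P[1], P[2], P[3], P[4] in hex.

P[1] = 1E, P[2] = 69, P[3] = 91, P[4] = 12

P[1]: D(K, C9) = 1A; 1A ⊕ 04 = 1E.
P[2]: D(K, 73) = A0; A0 ⊕ C9 = 69.
P[3]: D(K, 31) = E2; E2 ⊕ 73 = 91.
P[4]: D(K, F0) = 23; 23 ⊕ 31 = 12.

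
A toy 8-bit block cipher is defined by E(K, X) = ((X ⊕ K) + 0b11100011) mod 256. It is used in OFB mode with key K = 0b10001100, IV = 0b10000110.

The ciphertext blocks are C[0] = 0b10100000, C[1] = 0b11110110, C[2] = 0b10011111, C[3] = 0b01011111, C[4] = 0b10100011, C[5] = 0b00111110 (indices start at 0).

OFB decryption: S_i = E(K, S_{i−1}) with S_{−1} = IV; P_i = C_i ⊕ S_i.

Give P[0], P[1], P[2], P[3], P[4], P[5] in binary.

P[0]: S = E(K, 0b10000110) = 0b11101101; 0b10100000 ⊕ 0b11101101 = 0b01001101.
P[1]: S = E(K, 0b11101101) = 0b01000100; 0b11110110 ⊕ 0b01000100 = 0b10110010.
P[2]: S = E(K, 0b01000100) = 0b10101011; 0b10011111 ⊕ 0b10101011 = 0b00110100.
P[3]: S = E(K, 0b10101011) = 0b00001010; 0b01011111 ⊕ 0b00001010 = 0b01010101.
P[4]: S = E(K, 0b00001010) = 0b01101001; 0b10100011 ⊕ 0b01101001 = 0b11001010.
P[5]: S = E(K, 0b01101001) = 0b11001000; 0b00111110 ⊕ 0b11001000 = 0b11110110.

P[0] = 0b01001101, P[1] = 0b10110010, P[2] = 0b00110100, P[3] = 0b01010101, P[4] = 0b11001010, P[5] = 0b11110110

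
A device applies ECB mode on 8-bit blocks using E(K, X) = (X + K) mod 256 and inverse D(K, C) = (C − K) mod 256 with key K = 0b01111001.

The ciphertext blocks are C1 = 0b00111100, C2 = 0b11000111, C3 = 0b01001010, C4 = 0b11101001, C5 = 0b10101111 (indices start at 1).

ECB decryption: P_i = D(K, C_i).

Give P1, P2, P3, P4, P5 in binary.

P1: D(K, 0b00111100) = 0b11000011.
P2: D(K, 0b11000111) = 0b01001110.
P3: D(K, 0b01001010) = 0b11010001.
P4: D(K, 0b11101001) = 0b01110000.
P5: D(K, 0b10101111) = 0b00110110.

P1 = 0b11000011, P2 = 0b01001110, P3 = 0b11010001, P4 = 0b01110000, P5 = 0b00110110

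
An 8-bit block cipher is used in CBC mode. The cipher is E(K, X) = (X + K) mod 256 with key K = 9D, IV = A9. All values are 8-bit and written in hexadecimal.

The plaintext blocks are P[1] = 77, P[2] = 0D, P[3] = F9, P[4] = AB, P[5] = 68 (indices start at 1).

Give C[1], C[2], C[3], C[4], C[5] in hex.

C[1] = 7B, C[2] = 13, C[3] = 87, C[4] = C9, C[5] = 3E

CBC encryption: C_i = E(K, P_i ⊕ C_{i−1}), with C_{0} = IV.
C[1]: P[1] ⊕ A9 = DE; E(K, DE) = 7B.
C[2]: P[2] ⊕ 7B = 76; E(K, 76) = 13.
C[3]: P[3] ⊕ 13 = EA; E(K, EA) = 87.
C[4]: P[4] ⊕ 87 = 2C; E(K, 2C) = C9.
C[5]: P[5] ⊕ C9 = A1; E(K, A1) = 3E.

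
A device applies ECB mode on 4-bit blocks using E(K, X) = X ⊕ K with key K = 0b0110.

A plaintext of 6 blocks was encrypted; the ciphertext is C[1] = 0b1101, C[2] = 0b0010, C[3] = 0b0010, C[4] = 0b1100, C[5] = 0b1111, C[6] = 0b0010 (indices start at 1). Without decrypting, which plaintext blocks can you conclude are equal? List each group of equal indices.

ECB encrypts each block independently with the same key, so equal ciphertext blocks imply equal plaintext blocks.
C[2] = C[3] = C[6] = 0b0010, so P[2] = P[3] = P[6].

P[2] = P[3] = P[6]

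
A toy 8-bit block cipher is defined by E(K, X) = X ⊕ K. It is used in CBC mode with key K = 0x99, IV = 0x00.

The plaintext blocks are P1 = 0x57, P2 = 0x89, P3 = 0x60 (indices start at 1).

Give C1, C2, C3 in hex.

CBC encryption: C_i = E(K, P_i ⊕ C_{i−1}), with C_{0} = IV.
C1: P1 ⊕ 0x00 = 0x57; E(K, 0x57) = 0xCE.
C2: P2 ⊕ 0xCE = 0x47; E(K, 0x47) = 0xDE.
C3: P3 ⊕ 0xDE = 0xBE; E(K, 0xBE) = 0x27.

C1 = 0xCE, C2 = 0xDE, C3 = 0x27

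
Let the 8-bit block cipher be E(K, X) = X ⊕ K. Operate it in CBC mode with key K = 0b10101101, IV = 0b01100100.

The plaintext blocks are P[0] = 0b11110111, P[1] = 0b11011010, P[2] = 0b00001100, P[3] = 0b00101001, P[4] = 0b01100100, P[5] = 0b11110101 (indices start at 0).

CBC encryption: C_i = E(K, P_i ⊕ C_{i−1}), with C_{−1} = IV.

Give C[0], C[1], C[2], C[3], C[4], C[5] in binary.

C[0] = 0b00111110, C[1] = 0b01001001, C[2] = 0b11101000, C[3] = 0b01101100, C[4] = 0b10100101, C[5] = 0b11111101

C[0]: P[0] ⊕ 0b01100100 = 0b10010011; E(K, 0b10010011) = 0b00111110.
C[1]: P[1] ⊕ 0b00111110 = 0b11100100; E(K, 0b11100100) = 0b01001001.
C[2]: P[2] ⊕ 0b01001001 = 0b01000101; E(K, 0b01000101) = 0b11101000.
C[3]: P[3] ⊕ 0b11101000 = 0b11000001; E(K, 0b11000001) = 0b01101100.
C[4]: P[4] ⊕ 0b01101100 = 0b00001000; E(K, 0b00001000) = 0b10100101.
C[5]: P[5] ⊕ 0b10100101 = 0b01010000; E(K, 0b01010000) = 0b11111101.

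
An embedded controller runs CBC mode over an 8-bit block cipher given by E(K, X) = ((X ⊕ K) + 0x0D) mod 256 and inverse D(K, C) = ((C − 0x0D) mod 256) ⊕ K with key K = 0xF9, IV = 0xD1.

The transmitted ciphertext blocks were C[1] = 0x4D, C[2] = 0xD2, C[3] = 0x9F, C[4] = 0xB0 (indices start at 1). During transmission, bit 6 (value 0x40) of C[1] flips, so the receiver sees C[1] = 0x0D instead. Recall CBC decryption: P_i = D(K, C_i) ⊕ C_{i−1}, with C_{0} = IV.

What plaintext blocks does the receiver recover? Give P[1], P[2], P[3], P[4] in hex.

Only C[1] changed, to 0x0D. In CBC, a change in C_i garbles P_i and flips the same bit in P_{i+1}. Decrypting the received ciphertext:
P[1]: D(K, 0x0D) = 0xF9; 0xF9 ⊕ 0xD1 = 0x28.
P[2]: D(K, 0xD2) = 0x3C; 0x3C ⊕ 0x0D = 0x31.
P[3]: D(K, 0x9F) = 0x6B; 0x6B ⊕ 0xD2 = 0xB9.
P[4]: D(K, 0xB0) = 0x5A; 0x5A ⊕ 0x9F = 0xC5.
Blocks that differ from the original plaintext: P[1], P[2].

P[1] = 0x28, P[2] = 0x31, P[3] = 0xB9, P[4] = 0xC5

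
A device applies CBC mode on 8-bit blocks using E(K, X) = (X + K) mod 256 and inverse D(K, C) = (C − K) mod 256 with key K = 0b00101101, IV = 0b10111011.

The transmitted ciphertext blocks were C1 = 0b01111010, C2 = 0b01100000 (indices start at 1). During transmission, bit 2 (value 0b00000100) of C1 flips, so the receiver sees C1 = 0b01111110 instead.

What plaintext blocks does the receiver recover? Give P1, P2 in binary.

CBC decryption: P_i = D(K, C_i) ⊕ C_{i−1}, with C_{0} = IV.
Only C1 changed, to 0b01111110. In CBC, a change in C_i garbles P_i and flips the same bit in P_{i+1}. Decrypting the received ciphertext:
P1: D(K, 0b01111110) = 0b01010001; 0b01010001 ⊕ 0b10111011 = 0b11101010.
P2: D(K, 0b01100000) = 0b00110011; 0b00110011 ⊕ 0b01111110 = 0b01001101.
Blocks that differ from the original plaintext: P1, P2.

P1 = 0b11101010, P2 = 0b01001101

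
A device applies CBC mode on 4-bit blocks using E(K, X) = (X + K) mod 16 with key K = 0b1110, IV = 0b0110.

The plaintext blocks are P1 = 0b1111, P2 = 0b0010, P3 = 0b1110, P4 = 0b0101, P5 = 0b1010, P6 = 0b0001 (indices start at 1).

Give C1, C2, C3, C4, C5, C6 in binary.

CBC encryption: C_i = E(K, P_i ⊕ C_{i−1}), with C_{0} = IV.
C1: P1 ⊕ 0b0110 = 0b1001; E(K, 0b1001) = 0b0111.
C2: P2 ⊕ 0b0111 = 0b0101; E(K, 0b0101) = 0b0011.
C3: P3 ⊕ 0b0011 = 0b1101; E(K, 0b1101) = 0b1011.
C4: P4 ⊕ 0b1011 = 0b1110; E(K, 0b1110) = 0b1100.
C5: P5 ⊕ 0b1100 = 0b0110; E(K, 0b0110) = 0b0100.
C6: P6 ⊕ 0b0100 = 0b0101; E(K, 0b0101) = 0b0011.

C1 = 0b0111, C2 = 0b0011, C3 = 0b1011, C4 = 0b1100, C5 = 0b0100, C6 = 0b0011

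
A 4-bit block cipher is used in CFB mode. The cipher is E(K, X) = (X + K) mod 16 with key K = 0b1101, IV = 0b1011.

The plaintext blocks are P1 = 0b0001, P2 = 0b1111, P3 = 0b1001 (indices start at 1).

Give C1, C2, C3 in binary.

C1 = 0b1001, C2 = 0b1001, C3 = 0b1111

CFB encryption: C_i = P_i ⊕ E(K, C_{i−1}), with C_{0} = IV.
C1: E(K, 0b1011) = 0b1000; 0b0001 ⊕ 0b1000 = 0b1001.
C2: E(K, 0b1001) = 0b0110; 0b1111 ⊕ 0b0110 = 0b1001.
C3: E(K, 0b1001) = 0b0110; 0b1001 ⊕ 0b0110 = 0b1111.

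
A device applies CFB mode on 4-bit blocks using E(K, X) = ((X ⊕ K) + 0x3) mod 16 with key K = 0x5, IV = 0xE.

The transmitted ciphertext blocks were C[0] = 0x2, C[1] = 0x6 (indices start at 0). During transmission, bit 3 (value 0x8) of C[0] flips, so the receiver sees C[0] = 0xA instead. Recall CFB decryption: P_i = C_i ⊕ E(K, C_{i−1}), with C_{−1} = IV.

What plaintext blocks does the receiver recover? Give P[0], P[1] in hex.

Only C[0] changed, to 0xA. In CFB, a change in C_i flips the same bit in P_i and garbles P_{i+1}. Decrypting the received ciphertext:
P[0]: E(K, 0xE) = 0xE; 0xA ⊕ 0xE = 0x4.
P[1]: E(K, 0xA) = 0x2; 0x6 ⊕ 0x2 = 0x4.
Blocks that differ from the original plaintext: P[0], P[1].

P[0] = 0x4, P[1] = 0x4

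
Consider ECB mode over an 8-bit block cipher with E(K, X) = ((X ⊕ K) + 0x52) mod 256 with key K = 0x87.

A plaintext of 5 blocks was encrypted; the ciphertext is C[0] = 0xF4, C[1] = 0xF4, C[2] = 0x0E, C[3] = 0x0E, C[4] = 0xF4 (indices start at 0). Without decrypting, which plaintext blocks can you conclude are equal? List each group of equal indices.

ECB encrypts each block independently with the same key, so equal ciphertext blocks imply equal plaintext blocks.
C[0] = C[1] = C[4] = 0xF4, so P[0] = P[1] = P[4].
C[2] = C[3] = 0x0E, so P[2] = P[3].

P[0] = P[1] = P[4]; P[2] = P[3]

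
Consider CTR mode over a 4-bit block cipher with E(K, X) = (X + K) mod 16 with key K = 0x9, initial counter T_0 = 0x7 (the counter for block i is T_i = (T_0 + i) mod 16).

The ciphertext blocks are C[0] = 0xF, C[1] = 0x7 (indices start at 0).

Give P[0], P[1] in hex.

CTR decryption: S_i = E(K, T_i) where T_i is the counter for block i; P_i = C_i ⊕ S_i.
P[0]: T = 0x7, S = E(K, T) = 0x0; 0xF ⊕ 0x0 = 0xF.
P[1]: T = 0x8, S = E(K, T) = 0x1; 0x7 ⊕ 0x1 = 0x6.

P[0] = 0xF, P[1] = 0x6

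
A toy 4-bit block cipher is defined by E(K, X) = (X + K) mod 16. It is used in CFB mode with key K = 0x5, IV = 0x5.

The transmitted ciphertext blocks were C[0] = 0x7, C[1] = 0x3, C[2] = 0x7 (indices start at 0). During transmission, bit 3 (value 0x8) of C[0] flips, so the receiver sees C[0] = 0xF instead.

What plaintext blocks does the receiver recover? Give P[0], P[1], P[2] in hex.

P[0] = 0x5, P[1] = 0x7, P[2] = 0xF

CFB decryption: P_i = C_i ⊕ E(K, C_{i−1}), with C_{−1} = IV.
Only C[0] changed, to 0xF. In CFB, a change in C_i flips the same bit in P_i and garbles P_{i+1}. Decrypting the received ciphertext:
P[0]: E(K, 0x5) = 0xA; 0xF ⊕ 0xA = 0x5.
P[1]: E(K, 0xF) = 0x4; 0x3 ⊕ 0x4 = 0x7.
P[2]: E(K, 0x3) = 0x8; 0x7 ⊕ 0x8 = 0xF.
Blocks that differ from the original plaintext: P[0], P[1].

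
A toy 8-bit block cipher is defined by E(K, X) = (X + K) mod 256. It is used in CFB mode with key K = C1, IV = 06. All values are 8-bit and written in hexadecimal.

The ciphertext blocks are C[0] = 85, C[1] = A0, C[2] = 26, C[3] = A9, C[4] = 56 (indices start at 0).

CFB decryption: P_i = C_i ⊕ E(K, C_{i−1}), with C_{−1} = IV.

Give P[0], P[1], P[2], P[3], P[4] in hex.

P[0] = 42, P[1] = E6, P[2] = 47, P[3] = 4E, P[4] = 3C

P[0]: E(K, 06) = C7; 85 ⊕ C7 = 42.
P[1]: E(K, 85) = 46; A0 ⊕ 46 = E6.
P[2]: E(K, A0) = 61; 26 ⊕ 61 = 47.
P[3]: E(K, 26) = E7; A9 ⊕ E7 = 4E.
P[4]: E(K, A9) = 6A; 56 ⊕ 6A = 3C.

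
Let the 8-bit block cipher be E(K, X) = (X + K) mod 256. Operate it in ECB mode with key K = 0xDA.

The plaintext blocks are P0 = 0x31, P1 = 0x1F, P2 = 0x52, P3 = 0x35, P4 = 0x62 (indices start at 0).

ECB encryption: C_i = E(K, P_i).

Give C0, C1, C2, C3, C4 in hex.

C0 = 0x0B, C1 = 0xF9, C2 = 0x2C, C3 = 0x0F, C4 = 0x3C

C0: E(K, 0x31) = 0x0B.
C1: E(K, 0x1F) = 0xF9.
C2: E(K, 0x52) = 0x2C.
C3: E(K, 0x35) = 0x0F.
C4: E(K, 0x62) = 0x3C.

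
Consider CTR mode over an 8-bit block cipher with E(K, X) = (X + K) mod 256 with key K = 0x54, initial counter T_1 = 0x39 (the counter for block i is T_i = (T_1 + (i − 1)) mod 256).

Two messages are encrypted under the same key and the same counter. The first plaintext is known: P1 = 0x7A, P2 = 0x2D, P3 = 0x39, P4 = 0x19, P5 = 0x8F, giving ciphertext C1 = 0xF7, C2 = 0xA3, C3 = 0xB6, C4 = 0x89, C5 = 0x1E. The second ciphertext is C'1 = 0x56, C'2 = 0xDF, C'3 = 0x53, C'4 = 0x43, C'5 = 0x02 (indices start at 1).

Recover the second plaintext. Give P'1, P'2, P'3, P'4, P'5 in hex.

In CTR with a reused counter, both messages share the same keystream S_i, so C_i ⊕ C'_i = P_i ⊕ P'_i and thus P'_i = P_i ⊕ C_i ⊕ C'_i.
P'1: 0x7A ⊕ 0xF7 ⊕ 0x56 = 0xDB.
P'2: 0x2D ⊕ 0xA3 ⊕ 0xDF = 0x51.
P'3: 0x39 ⊕ 0xB6 ⊕ 0x53 = 0xDC.
P'4: 0x19 ⊕ 0x89 ⊕ 0x43 = 0xD3.
P'5: 0x8F ⊕ 0x1E ⊕ 0x02 = 0x93.

P'1 = 0xDB, P'2 = 0x51, P'3 = 0xDC, P'4 = 0xD3, P'5 = 0x93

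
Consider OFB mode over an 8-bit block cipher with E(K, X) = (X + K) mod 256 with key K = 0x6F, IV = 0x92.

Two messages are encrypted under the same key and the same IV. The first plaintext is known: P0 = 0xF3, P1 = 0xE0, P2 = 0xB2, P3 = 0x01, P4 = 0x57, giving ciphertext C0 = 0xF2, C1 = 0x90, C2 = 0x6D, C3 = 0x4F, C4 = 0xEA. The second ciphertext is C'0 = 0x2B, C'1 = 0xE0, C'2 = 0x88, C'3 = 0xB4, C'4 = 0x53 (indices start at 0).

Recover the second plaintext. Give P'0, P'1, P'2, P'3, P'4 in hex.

P'0 = 0x2A, P'1 = 0x90, P'2 = 0x57, P'3 = 0xFA, P'4 = 0xEE

In OFB with a reused IV, both messages share the same keystream S_i, so C_i ⊕ C'_i = P_i ⊕ P'_i and thus P'_i = P_i ⊕ C_i ⊕ C'_i.
P'0: 0xF3 ⊕ 0xF2 ⊕ 0x2B = 0x2A.
P'1: 0xE0 ⊕ 0x90 ⊕ 0xE0 = 0x90.
P'2: 0xB2 ⊕ 0x6D ⊕ 0x88 = 0x57.
P'3: 0x01 ⊕ 0x4F ⊕ 0xB4 = 0xFA.
P'4: 0x57 ⊕ 0xEA ⊕ 0x53 = 0xEE.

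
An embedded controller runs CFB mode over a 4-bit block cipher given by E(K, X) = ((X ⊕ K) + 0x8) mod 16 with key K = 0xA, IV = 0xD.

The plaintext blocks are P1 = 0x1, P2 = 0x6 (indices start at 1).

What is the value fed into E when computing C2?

CFB encryption: C_i = P_i ⊕ E(K, C_{i−1}), with C_{0} = IV.
C1: E(K, 0xD) = 0xF; 0x1 ⊕ 0xF = 0xE.
C2: E(K, 0xE) = 0xC; 0x6 ⊕ 0xC = 0xA.
So the input to E for block 2 is 0xE.

0xE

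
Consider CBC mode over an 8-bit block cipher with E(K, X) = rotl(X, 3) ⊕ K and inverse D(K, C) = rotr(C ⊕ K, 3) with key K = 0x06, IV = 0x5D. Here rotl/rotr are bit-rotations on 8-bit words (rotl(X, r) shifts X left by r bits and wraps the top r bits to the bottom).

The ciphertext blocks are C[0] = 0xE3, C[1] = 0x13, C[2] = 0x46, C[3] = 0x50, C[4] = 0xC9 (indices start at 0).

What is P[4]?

CBC decryption: P_i = D(K, C_i) ⊕ C_{i−1}, with C_{−1} = IV.
P[4]: D(K, 0xC9) = 0xF9; 0xF9 ⊕ 0x50 = 0xA9.

P[4] = 0xA9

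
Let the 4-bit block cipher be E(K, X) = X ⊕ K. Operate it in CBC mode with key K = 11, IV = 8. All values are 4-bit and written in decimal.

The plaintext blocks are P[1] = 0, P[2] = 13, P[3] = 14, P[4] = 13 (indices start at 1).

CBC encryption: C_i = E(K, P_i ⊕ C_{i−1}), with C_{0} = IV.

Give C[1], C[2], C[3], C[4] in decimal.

C[1]: P[1] ⊕ 8 = 8; E(K, 8) = 3.
C[2]: P[2] ⊕ 3 = 14; E(K, 14) = 5.
C[3]: P[3] ⊕ 5 = 11; E(K, 11) = 0.
C[4]: P[4] ⊕ 0 = 13; E(K, 13) = 6.

C[1] = 3, C[2] = 5, C[3] = 0, C[4] = 6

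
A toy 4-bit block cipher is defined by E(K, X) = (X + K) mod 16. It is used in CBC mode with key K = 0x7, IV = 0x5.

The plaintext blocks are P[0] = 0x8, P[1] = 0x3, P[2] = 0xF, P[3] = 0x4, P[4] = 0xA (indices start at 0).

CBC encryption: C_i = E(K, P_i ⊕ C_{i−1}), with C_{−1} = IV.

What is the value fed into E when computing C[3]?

C[0]: P[0] ⊕ 0x5 = 0xD; E(K, 0xD) = 0x4.
C[1]: P[1] ⊕ 0x4 = 0x7; E(K, 0x7) = 0xE.
C[2]: P[2] ⊕ 0xE = 0x1; E(K, 0x1) = 0x8.
C[3]: P[3] ⊕ 0x8 = 0xC; E(K, 0xC) = 0x3.
So the input to E for block [3] is 0xC.

0xC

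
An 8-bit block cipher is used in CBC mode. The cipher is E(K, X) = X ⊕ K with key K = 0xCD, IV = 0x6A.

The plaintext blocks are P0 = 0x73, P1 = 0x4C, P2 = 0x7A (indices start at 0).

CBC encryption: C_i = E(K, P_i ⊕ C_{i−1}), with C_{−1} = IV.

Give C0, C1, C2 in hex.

C0 = 0xD4, C1 = 0x55, C2 = 0xE2

C0: P0 ⊕ 0x6A = 0x19; E(K, 0x19) = 0xD4.
C1: P1 ⊕ 0xD4 = 0x98; E(K, 0x98) = 0x55.
C2: P2 ⊕ 0x55 = 0x2F; E(K, 0x2F) = 0xE2.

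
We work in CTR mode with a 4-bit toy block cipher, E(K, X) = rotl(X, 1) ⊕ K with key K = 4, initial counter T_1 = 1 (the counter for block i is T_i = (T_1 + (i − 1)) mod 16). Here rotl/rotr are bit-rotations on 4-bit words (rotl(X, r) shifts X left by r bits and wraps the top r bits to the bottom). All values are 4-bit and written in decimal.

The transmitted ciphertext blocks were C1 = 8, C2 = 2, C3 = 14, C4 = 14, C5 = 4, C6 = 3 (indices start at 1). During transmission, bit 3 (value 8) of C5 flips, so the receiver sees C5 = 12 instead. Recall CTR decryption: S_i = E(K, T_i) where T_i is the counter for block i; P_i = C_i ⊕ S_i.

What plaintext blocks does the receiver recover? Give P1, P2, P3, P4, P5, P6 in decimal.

P1 = 14, P2 = 2, P3 = 12, P4 = 2, P5 = 2, P6 = 11

Only C5 changed, to 12. In CTR, a change in C_i flips the same bit in P_i only; the keystream is unaffected. Decrypting the received ciphertext:
P1: T = 1, S = E(K, T) = 6; 8 ⊕ 6 = 14.
P2: T = 2, S = E(K, T) = 0; 2 ⊕ 0 = 2.
P3: T = 3, S = E(K, T) = 2; 14 ⊕ 2 = 12.
P4: T = 4, S = E(K, T) = 12; 14 ⊕ 12 = 2.
P5: T = 5, S = E(K, T) = 14; 12 ⊕ 14 = 2.
P6: T = 6, S = E(K, T) = 8; 3 ⊕ 8 = 11.
Blocks that differ from the original plaintext: P5.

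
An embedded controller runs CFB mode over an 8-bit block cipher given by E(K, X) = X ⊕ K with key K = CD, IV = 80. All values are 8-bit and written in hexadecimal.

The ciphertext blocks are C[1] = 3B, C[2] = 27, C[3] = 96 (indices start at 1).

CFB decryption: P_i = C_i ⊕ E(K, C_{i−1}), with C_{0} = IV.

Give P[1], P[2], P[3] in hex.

P[1]: E(K, 80) = 4D; 3B ⊕ 4D = 76.
P[2]: E(K, 3B) = F6; 27 ⊕ F6 = D1.
P[3]: E(K, 27) = EA; 96 ⊕ EA = 7C.

P[1] = 76, P[2] = D1, P[3] = 7C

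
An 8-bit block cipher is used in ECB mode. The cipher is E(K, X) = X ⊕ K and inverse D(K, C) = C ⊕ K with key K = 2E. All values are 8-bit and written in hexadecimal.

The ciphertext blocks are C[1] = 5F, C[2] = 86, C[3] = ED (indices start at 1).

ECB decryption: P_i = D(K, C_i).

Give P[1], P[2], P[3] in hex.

P[1]: D(K, 5F) = 71.
P[2]: D(K, 86) = A8.
P[3]: D(K, ED) = C3.

P[1] = 71, P[2] = A8, P[3] = C3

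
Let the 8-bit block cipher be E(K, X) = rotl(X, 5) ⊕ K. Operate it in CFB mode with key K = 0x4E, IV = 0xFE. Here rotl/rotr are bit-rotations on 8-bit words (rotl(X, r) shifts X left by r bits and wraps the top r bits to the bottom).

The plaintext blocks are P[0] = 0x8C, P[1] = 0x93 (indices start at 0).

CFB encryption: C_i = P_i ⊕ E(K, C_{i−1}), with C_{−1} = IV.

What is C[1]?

C[1] = 0x7E

C[0]: E(K, 0xFE) = 0x91; 0x8C ⊕ 0x91 = 0x1D.
C[1]: E(K, 0x1D) = 0xED; 0x93 ⊕ 0xED = 0x7E.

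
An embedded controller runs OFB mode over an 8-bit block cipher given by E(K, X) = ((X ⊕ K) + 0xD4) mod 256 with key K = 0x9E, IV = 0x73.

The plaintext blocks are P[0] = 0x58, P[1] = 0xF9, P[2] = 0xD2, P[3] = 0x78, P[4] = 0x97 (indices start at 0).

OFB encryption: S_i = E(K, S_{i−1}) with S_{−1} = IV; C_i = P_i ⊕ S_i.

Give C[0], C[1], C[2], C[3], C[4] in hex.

C[0]: S = E(K, 0x73) = 0xC1; 0x58 ⊕ 0xC1 = 0x99.
C[1]: S = E(K, 0xC1) = 0x33; 0xF9 ⊕ 0x33 = 0xCA.
C[2]: S = E(K, 0x33) = 0x81; 0xD2 ⊕ 0x81 = 0x53.
C[3]: S = E(K, 0x81) = 0xF3; 0x78 ⊕ 0xF3 = 0x8B.
C[4]: S = E(K, 0xF3) = 0x41; 0x97 ⊕ 0x41 = 0xD6.

C[0] = 0x99, C[1] = 0xCA, C[2] = 0x53, C[3] = 0x8B, C[4] = 0xD6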